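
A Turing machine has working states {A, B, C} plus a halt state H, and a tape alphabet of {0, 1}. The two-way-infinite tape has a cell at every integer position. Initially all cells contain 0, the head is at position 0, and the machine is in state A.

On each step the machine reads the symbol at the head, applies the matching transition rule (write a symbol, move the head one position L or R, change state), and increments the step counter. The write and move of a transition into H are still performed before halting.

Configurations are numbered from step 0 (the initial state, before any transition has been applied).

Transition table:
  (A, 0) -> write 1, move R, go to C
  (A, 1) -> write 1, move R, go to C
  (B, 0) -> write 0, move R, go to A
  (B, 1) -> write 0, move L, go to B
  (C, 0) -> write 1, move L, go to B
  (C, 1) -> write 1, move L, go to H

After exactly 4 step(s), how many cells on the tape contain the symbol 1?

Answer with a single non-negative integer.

Step 1: in state A at pos 0, read 0 -> (A,0)->write 1,move R,goto C. Now: state=C, head=1, tape[-1..2]=0100 (head:   ^)
Step 2: in state C at pos 1, read 0 -> (C,0)->write 1,move L,goto B. Now: state=B, head=0, tape[-1..2]=0110 (head:  ^)
Step 3: in state B at pos 0, read 1 -> (B,1)->write 0,move L,goto B. Now: state=B, head=-1, tape[-2..2]=00010 (head:  ^)
Step 4: in state B at pos -1, read 0 -> (B,0)->write 0,move R,goto A. Now: state=A, head=0, tape[-2..2]=00010 (head:   ^)
Cells containing 1 after step 4: {1} -> 1 cell(s)

Answer: 1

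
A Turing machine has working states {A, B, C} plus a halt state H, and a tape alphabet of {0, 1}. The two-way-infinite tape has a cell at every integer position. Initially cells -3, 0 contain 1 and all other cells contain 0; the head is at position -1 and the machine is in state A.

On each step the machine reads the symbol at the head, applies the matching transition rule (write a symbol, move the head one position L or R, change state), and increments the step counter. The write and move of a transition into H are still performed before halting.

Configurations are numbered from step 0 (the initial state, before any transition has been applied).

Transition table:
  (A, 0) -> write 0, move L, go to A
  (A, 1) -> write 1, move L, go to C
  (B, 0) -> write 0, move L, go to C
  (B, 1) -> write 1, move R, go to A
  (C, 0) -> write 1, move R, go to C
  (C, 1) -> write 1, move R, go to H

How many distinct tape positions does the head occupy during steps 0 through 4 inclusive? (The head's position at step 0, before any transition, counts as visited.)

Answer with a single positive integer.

Step 1: in state A at pos -1, read 0 -> (A,0)->write 0,move L,goto A. Now: state=A, head=-2, tape[-4..1]=010010 (head:   ^)
Step 2: in state A at pos -2, read 0 -> (A,0)->write 0,move L,goto A. Now: state=A, head=-3, tape[-4..1]=010010 (head:  ^)
Step 3: in state A at pos -3, read 1 -> (A,1)->write 1,move L,goto C. Now: state=C, head=-4, tape[-5..1]=0010010 (head:  ^)
Step 4: in state C at pos -4, read 0 -> (C,0)->write 1,move R,goto C. Now: state=C, head=-3, tape[-5..1]=0110010 (head:   ^)
Head positions at steps 0..4: starting at -1, distinct positions visited = {-4, -3, -2, -1} -> 4 position(s)

Answer: 4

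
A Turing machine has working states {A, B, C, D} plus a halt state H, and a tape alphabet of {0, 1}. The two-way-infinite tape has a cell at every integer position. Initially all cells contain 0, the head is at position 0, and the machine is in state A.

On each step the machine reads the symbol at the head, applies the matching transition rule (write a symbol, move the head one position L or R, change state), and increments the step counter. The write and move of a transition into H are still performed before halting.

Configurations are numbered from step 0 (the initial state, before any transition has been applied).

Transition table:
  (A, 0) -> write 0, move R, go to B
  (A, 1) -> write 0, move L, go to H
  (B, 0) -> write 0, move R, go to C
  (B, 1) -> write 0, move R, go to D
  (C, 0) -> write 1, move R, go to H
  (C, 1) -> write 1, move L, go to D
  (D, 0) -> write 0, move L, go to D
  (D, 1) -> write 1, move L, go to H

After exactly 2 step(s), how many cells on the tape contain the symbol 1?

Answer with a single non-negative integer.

Answer: 0

Derivation:
Step 1: in state A at pos 0, read 0 -> (A,0)->write 0,move R,goto B. Now: state=B, head=1, tape[-1..2]=0000 (head:   ^)
Step 2: in state B at pos 1, read 0 -> (B,0)->write 0,move R,goto C. Now: state=C, head=2, tape[-1..3]=00000 (head:    ^)
No cell contains 1 after step 2 -> 0 cell(s)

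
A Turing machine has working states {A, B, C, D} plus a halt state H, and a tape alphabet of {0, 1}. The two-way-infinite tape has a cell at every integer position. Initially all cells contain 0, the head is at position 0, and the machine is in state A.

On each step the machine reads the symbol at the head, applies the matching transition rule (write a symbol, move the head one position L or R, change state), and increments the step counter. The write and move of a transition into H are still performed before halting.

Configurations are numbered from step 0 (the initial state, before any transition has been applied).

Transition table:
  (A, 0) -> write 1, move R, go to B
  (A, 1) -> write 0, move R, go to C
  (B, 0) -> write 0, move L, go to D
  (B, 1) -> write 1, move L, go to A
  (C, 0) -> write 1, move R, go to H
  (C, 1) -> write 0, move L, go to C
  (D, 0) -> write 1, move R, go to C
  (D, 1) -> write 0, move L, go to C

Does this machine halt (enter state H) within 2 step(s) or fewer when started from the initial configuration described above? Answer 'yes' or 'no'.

Step 1: in state A at pos 0, read 0 -> (A,0)->write 1,move R,goto B. Now: state=B, head=1, tape[-1..2]=0100 (head:   ^)
Step 2: in state B at pos 1, read 0 -> (B,0)->write 0,move L,goto D. Now: state=D, head=0, tape[-1..2]=0100 (head:  ^)
After 2 step(s): state = D (not H) -> not halted within 2 -> no

Answer: no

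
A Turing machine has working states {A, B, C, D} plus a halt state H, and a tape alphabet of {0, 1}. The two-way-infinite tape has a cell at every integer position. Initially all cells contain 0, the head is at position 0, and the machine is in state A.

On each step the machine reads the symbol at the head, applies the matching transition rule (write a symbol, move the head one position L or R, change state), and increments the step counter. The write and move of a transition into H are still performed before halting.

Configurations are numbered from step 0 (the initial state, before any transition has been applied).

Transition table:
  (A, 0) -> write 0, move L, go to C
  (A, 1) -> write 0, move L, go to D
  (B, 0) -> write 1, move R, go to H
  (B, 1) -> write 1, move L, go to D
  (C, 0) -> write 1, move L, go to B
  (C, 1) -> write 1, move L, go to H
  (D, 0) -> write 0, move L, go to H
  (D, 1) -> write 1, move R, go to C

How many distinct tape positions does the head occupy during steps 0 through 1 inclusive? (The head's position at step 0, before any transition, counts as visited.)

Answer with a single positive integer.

Step 1: in state A at pos 0, read 0 -> (A,0)->write 0,move L,goto C. Now: state=C, head=-1, tape[-2..1]=0000 (head:  ^)
Head positions at steps 0..1: starting at 0, distinct positions visited = {-1, 0} -> 2 position(s)

Answer: 2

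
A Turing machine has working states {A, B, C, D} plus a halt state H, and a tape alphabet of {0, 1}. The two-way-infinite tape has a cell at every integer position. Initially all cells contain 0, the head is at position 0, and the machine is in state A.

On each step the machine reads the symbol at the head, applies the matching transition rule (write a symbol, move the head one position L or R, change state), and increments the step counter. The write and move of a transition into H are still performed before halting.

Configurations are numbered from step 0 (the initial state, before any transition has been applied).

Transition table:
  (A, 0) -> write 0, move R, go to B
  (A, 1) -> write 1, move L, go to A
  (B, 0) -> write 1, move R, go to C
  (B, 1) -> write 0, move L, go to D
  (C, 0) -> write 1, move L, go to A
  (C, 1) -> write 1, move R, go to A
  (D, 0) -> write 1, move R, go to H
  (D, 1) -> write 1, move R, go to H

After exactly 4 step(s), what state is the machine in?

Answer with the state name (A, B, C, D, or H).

Step 1: in state A at pos 0, read 0 -> (A,0)->write 0,move R,goto B. Now: state=B, head=1, tape[-1..2]=0000 (head:   ^)
Step 2: in state B at pos 1, read 0 -> (B,0)->write 1,move R,goto C. Now: state=C, head=2, tape[-1..3]=00100 (head:    ^)
Step 3: in state C at pos 2, read 0 -> (C,0)->write 1,move L,goto A. Now: state=A, head=1, tape[-1..3]=00110 (head:   ^)
Step 4: in state A at pos 1, read 1 -> (A,1)->write 1,move L,goto A. Now: state=A, head=0, tape[-1..3]=00110 (head:  ^)

Answer: A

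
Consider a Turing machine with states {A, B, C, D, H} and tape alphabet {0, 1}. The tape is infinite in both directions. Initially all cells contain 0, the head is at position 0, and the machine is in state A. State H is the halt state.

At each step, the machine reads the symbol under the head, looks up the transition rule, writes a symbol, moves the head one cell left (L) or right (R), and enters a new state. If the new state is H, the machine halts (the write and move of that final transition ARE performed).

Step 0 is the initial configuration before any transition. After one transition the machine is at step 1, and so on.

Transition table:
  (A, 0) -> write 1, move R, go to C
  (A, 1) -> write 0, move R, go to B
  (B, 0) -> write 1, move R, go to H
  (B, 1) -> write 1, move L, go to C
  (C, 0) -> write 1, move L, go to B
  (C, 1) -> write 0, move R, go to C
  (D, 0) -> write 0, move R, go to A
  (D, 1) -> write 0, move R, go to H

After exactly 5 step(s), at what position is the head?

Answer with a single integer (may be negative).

Answer: -1

Derivation:
Step 1: in state A at pos 0, read 0 -> (A,0)->write 1,move R,goto C. Now: state=C, head=1, tape[-1..2]=0100 (head:   ^)
Step 2: in state C at pos 1, read 0 -> (C,0)->write 1,move L,goto B. Now: state=B, head=0, tape[-1..2]=0110 (head:  ^)
Step 3: in state B at pos 0, read 1 -> (B,1)->write 1,move L,goto C. Now: state=C, head=-1, tape[-2..2]=00110 (head:  ^)
Step 4: in state C at pos -1, read 0 -> (C,0)->write 1,move L,goto B. Now: state=B, head=-2, tape[-3..2]=001110 (head:  ^)
Step 5: in state B at pos -2, read 0 -> (B,0)->write 1,move R,goto H. Now: state=H, head=-1, tape[-3..2]=011110 (head:   ^)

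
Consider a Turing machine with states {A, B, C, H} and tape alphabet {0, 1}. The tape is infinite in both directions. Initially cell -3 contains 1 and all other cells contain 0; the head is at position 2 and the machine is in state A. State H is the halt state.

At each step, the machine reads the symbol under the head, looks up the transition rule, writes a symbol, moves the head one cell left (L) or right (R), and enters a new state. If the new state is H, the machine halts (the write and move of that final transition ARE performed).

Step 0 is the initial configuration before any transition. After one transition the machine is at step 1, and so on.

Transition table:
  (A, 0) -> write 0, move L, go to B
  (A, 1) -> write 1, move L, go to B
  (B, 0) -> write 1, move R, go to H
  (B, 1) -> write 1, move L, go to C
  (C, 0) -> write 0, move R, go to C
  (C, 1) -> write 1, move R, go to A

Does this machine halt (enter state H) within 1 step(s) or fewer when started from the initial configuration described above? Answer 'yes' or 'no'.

Step 1: in state A at pos 2, read 0 -> (A,0)->write 0,move L,goto B. Now: state=B, head=1, tape[-4..3]=01000000 (head:      ^)
After 1 step(s): state = B (not H) -> not halted within 1 -> no

Answer: no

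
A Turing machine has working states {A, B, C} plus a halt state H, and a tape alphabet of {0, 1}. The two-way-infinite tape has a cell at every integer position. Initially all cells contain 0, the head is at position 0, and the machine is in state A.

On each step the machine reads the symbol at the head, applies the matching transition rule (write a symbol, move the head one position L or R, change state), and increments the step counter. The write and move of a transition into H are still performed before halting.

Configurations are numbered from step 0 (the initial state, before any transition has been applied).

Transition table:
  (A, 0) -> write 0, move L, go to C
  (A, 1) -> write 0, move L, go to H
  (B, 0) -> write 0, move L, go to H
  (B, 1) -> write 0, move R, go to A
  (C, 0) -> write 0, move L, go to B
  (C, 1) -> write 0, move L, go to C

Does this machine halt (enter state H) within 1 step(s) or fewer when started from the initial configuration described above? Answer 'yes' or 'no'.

Answer: no

Derivation:
Step 1: in state A at pos 0, read 0 -> (A,0)->write 0,move L,goto C. Now: state=C, head=-1, tape[-2..1]=0000 (head:  ^)
After 1 step(s): state = C (not H) -> not halted within 1 -> no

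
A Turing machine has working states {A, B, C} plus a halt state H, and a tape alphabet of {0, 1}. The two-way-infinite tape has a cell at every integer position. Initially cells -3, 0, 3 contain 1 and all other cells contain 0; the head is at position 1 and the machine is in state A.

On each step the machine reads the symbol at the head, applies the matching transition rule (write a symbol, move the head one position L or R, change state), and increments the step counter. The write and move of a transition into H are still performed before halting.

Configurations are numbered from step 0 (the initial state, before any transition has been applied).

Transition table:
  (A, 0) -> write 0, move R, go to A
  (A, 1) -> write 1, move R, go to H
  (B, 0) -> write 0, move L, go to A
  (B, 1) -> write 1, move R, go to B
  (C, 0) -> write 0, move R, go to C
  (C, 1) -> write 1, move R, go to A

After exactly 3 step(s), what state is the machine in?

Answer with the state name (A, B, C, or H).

Answer: H

Derivation:
Step 1: in state A at pos 1, read 0 -> (A,0)->write 0,move R,goto A. Now: state=A, head=2, tape[-4..4]=010010010 (head:       ^)
Step 2: in state A at pos 2, read 0 -> (A,0)->write 0,move R,goto A. Now: state=A, head=3, tape[-4..4]=010010010 (head:        ^)
Step 3: in state A at pos 3, read 1 -> (A,1)->write 1,move R,goto H. Now: state=H, head=4, tape[-4..5]=0100100100 (head:         ^)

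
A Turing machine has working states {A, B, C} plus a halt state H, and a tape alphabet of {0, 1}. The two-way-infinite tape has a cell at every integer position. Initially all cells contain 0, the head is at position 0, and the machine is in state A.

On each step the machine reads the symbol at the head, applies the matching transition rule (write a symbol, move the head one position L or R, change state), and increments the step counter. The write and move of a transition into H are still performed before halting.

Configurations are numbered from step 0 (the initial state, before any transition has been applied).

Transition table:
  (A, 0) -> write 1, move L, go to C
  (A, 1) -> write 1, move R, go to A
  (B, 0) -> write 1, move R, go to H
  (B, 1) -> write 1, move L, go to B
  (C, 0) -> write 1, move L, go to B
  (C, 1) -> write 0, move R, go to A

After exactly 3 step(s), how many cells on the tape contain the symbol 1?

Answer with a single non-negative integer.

Answer: 3

Derivation:
Step 1: in state A at pos 0, read 0 -> (A,0)->write 1,move L,goto C. Now: state=C, head=-1, tape[-2..1]=0010 (head:  ^)
Step 2: in state C at pos -1, read 0 -> (C,0)->write 1,move L,goto B. Now: state=B, head=-2, tape[-3..1]=00110 (head:  ^)
Step 3: in state B at pos -2, read 0 -> (B,0)->write 1,move R,goto H. Now: state=H, head=-1, tape[-3..1]=01110 (head:   ^)
Cells containing 1 after step 3: {-2, -1, 0} -> 3 cell(s)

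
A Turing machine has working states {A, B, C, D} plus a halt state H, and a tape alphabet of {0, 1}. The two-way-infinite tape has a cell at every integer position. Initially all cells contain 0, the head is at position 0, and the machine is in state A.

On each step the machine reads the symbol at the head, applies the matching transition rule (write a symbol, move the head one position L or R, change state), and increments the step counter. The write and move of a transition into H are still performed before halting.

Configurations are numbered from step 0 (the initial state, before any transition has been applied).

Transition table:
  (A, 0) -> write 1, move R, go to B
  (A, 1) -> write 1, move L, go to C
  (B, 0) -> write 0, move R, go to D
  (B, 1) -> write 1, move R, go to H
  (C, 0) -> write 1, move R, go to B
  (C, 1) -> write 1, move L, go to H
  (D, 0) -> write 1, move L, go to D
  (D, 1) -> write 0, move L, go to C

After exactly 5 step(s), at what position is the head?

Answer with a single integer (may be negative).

Answer: -1

Derivation:
Step 1: in state A at pos 0, read 0 -> (A,0)->write 1,move R,goto B. Now: state=B, head=1, tape[-1..2]=0100 (head:   ^)
Step 2: in state B at pos 1, read 0 -> (B,0)->write 0,move R,goto D. Now: state=D, head=2, tape[-1..3]=01000 (head:    ^)
Step 3: in state D at pos 2, read 0 -> (D,0)->write 1,move L,goto D. Now: state=D, head=1, tape[-1..3]=01010 (head:   ^)
Step 4: in state D at pos 1, read 0 -> (D,0)->write 1,move L,goto D. Now: state=D, head=0, tape[-1..3]=01110 (head:  ^)
Step 5: in state D at pos 0, read 1 -> (D,1)->write 0,move L,goto C. Now: state=C, head=-1, tape[-2..3]=000110 (head:  ^)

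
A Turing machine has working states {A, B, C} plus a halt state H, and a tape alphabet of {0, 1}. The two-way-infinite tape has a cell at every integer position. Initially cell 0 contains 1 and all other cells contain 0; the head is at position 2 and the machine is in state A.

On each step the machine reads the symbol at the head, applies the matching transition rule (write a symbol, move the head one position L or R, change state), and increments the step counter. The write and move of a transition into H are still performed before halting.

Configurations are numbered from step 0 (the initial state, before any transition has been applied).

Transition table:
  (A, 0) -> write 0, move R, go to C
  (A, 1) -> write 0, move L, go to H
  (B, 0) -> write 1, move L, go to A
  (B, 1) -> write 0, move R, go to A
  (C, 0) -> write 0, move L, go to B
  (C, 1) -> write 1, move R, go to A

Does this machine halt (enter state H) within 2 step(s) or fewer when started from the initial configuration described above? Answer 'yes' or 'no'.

Answer: no

Derivation:
Step 1: in state A at pos 2, read 0 -> (A,0)->write 0,move R,goto C. Now: state=C, head=3, tape[-1..4]=010000 (head:     ^)
Step 2: in state C at pos 3, read 0 -> (C,0)->write 0,move L,goto B. Now: state=B, head=2, tape[-1..4]=010000 (head:    ^)
After 2 step(s): state = B (not H) -> not halted within 2 -> no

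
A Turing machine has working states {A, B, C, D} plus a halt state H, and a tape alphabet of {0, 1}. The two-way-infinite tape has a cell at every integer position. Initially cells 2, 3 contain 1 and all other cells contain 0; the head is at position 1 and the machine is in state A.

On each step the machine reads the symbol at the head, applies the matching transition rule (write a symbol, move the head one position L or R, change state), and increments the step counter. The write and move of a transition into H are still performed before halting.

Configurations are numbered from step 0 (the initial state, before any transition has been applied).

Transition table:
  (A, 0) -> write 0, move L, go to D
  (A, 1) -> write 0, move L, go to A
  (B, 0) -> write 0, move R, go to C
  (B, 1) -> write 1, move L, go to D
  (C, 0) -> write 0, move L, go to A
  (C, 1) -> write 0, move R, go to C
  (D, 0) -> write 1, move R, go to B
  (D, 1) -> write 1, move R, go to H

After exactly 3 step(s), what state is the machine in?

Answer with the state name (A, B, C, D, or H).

Step 1: in state A at pos 1, read 0 -> (A,0)->write 0,move L,goto D. Now: state=D, head=0, tape[-1..4]=000110 (head:  ^)
Step 2: in state D at pos 0, read 0 -> (D,0)->write 1,move R,goto B. Now: state=B, head=1, tape[-1..4]=010110 (head:   ^)
Step 3: in state B at pos 1, read 0 -> (B,0)->write 0,move R,goto C. Now: state=C, head=2, tape[-1..4]=010110 (head:    ^)

Answer: C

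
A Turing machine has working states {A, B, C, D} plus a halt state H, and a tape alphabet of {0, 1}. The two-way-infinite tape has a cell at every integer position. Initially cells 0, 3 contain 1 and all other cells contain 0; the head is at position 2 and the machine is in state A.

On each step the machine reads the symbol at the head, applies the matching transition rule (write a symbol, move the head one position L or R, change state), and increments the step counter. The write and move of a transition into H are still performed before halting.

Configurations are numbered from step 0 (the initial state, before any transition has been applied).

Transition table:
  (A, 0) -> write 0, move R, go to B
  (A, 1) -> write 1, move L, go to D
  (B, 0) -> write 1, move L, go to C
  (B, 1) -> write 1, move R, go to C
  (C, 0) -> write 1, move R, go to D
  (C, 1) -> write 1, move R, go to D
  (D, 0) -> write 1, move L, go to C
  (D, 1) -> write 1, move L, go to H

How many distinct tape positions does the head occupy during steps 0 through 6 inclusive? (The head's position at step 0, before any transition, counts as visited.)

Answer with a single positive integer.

Answer: 4

Derivation:
Step 1: in state A at pos 2, read 0 -> (A,0)->write 0,move R,goto B. Now: state=B, head=3, tape[-1..4]=010010 (head:     ^)
Step 2: in state B at pos 3, read 1 -> (B,1)->write 1,move R,goto C. Now: state=C, head=4, tape[-1..5]=0100100 (head:      ^)
Step 3: in state C at pos 4, read 0 -> (C,0)->write 1,move R,goto D. Now: state=D, head=5, tape[-1..6]=01001100 (head:       ^)
Step 4: in state D at pos 5, read 0 -> (D,0)->write 1,move L,goto C. Now: state=C, head=4, tape[-1..6]=01001110 (head:      ^)
Step 5: in state C at pos 4, read 1 -> (C,1)->write 1,move R,goto D. Now: state=D, head=5, tape[-1..6]=01001110 (head:       ^)
Step 6: in state D at pos 5, read 1 -> (D,1)->write 1,move L,goto H. Now: state=H, head=4, tape[-1..6]=01001110 (head:      ^)
Head positions at steps 0..6: starting at 2, distinct positions visited = {2, 3, 4, 5} -> 4 position(s)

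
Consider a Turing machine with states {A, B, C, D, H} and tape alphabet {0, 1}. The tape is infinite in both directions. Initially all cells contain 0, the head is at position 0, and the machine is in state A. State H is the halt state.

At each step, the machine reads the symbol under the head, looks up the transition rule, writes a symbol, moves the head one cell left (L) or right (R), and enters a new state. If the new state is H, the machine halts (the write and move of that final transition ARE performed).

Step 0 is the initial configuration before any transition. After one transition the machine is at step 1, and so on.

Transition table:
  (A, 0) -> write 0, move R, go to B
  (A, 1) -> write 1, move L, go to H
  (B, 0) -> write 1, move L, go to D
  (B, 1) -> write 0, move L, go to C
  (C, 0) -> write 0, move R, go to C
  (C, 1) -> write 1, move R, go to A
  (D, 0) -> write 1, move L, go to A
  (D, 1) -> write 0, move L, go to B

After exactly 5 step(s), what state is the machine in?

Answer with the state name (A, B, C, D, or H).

Step 1: in state A at pos 0, read 0 -> (A,0)->write 0,move R,goto B. Now: state=B, head=1, tape[-1..2]=0000 (head:   ^)
Step 2: in state B at pos 1, read 0 -> (B,0)->write 1,move L,goto D. Now: state=D, head=0, tape[-1..2]=0010 (head:  ^)
Step 3: in state D at pos 0, read 0 -> (D,0)->write 1,move L,goto A. Now: state=A, head=-1, tape[-2..2]=00110 (head:  ^)
Step 4: in state A at pos -1, read 0 -> (A,0)->write 0,move R,goto B. Now: state=B, head=0, tape[-2..2]=00110 (head:   ^)
Step 5: in state B at pos 0, read 1 -> (B,1)->write 0,move L,goto C. Now: state=C, head=-1, tape[-2..2]=00010 (head:  ^)

Answer: C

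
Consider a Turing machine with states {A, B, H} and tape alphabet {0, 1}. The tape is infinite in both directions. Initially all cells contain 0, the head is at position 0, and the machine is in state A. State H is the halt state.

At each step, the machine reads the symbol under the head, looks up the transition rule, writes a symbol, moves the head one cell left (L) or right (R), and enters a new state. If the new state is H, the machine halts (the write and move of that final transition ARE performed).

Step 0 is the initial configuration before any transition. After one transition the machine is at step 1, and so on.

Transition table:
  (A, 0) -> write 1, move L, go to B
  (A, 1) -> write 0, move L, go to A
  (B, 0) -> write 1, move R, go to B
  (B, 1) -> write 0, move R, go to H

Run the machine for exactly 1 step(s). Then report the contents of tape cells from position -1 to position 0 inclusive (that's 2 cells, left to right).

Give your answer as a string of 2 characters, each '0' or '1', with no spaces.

Answer: 01

Derivation:
Step 1: in state A at pos 0, read 0 -> (A,0)->write 1,move L,goto B. Now: state=B, head=-1, tape[-2..1]=0010 (head:  ^)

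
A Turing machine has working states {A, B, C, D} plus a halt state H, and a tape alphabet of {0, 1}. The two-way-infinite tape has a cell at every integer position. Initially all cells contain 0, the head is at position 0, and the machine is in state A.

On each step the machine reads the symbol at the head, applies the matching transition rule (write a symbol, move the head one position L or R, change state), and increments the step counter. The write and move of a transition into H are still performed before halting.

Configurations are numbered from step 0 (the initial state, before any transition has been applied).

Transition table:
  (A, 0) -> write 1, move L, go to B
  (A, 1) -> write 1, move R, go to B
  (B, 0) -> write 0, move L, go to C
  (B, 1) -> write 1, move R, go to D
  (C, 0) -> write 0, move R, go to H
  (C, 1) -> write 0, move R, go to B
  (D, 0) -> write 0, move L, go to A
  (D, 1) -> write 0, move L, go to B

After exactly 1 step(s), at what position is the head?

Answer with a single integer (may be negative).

Answer: -1

Derivation:
Step 1: in state A at pos 0, read 0 -> (A,0)->write 1,move L,goto B. Now: state=B, head=-1, tape[-2..1]=0010 (head:  ^)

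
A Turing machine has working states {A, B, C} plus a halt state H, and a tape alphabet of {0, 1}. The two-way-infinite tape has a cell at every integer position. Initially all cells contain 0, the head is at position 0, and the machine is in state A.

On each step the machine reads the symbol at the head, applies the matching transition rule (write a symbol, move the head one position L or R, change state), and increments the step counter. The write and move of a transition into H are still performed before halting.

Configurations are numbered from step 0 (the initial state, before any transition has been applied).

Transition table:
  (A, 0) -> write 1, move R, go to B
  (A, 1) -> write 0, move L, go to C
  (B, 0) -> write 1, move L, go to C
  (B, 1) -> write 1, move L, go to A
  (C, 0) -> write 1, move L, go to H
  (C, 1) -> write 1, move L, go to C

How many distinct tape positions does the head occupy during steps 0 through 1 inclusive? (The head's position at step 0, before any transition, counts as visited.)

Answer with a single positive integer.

Step 1: in state A at pos 0, read 0 -> (A,0)->write 1,move R,goto B. Now: state=B, head=1, tape[-1..2]=0100 (head:   ^)
Head positions at steps 0..1: starting at 0, distinct positions visited = {0, 1} -> 2 position(s)

Answer: 2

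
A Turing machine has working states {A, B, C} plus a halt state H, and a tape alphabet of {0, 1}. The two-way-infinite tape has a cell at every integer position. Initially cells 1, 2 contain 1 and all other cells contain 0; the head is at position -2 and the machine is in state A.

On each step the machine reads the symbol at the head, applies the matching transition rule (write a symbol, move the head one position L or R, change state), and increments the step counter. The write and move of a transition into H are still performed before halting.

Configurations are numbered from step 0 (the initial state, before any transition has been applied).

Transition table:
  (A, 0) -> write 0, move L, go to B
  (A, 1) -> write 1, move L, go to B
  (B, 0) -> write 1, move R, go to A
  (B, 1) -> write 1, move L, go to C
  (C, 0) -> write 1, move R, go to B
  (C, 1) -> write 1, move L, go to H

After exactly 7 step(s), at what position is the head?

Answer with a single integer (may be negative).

Answer: -5

Derivation:
Step 1: in state A at pos -2, read 0 -> (A,0)->write 0,move L,goto B. Now: state=B, head=-3, tape[-4..3]=00000110 (head:  ^)
Step 2: in state B at pos -3, read 0 -> (B,0)->write 1,move R,goto A. Now: state=A, head=-2, tape[-4..3]=01000110 (head:   ^)
Step 3: in state A at pos -2, read 0 -> (A,0)->write 0,move L,goto B. Now: state=B, head=-3, tape[-4..3]=01000110 (head:  ^)
Step 4: in state B at pos -3, read 1 -> (B,1)->write 1,move L,goto C. Now: state=C, head=-4, tape[-5..3]=001000110 (head:  ^)
Step 5: in state C at pos -4, read 0 -> (C,0)->write 1,move R,goto B. Now: state=B, head=-3, tape[-5..3]=011000110 (head:   ^)
Step 6: in state B at pos -3, read 1 -> (B,1)->write 1,move L,goto C. Now: state=C, head=-4, tape[-5..3]=011000110 (head:  ^)
Step 7: in state C at pos -4, read 1 -> (C,1)->write 1,move L,goto H. Now: state=H, head=-5, tape[-6..3]=0011000110 (head:  ^)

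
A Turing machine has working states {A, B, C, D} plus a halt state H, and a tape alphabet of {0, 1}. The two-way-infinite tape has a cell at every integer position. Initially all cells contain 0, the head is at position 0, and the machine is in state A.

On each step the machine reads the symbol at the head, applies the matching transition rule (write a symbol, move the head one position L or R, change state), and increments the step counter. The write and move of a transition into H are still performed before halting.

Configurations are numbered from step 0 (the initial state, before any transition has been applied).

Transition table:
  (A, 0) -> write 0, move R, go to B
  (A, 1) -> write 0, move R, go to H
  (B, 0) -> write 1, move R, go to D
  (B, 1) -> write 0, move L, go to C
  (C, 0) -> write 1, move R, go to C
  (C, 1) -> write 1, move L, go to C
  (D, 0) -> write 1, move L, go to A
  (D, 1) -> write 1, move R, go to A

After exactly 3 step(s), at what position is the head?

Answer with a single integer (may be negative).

Answer: 1

Derivation:
Step 1: in state A at pos 0, read 0 -> (A,0)->write 0,move R,goto B. Now: state=B, head=1, tape[-1..2]=0000 (head:   ^)
Step 2: in state B at pos 1, read 0 -> (B,0)->write 1,move R,goto D. Now: state=D, head=2, tape[-1..3]=00100 (head:    ^)
Step 3: in state D at pos 2, read 0 -> (D,0)->write 1,move L,goto A. Now: state=A, head=1, tape[-1..3]=00110 (head:   ^)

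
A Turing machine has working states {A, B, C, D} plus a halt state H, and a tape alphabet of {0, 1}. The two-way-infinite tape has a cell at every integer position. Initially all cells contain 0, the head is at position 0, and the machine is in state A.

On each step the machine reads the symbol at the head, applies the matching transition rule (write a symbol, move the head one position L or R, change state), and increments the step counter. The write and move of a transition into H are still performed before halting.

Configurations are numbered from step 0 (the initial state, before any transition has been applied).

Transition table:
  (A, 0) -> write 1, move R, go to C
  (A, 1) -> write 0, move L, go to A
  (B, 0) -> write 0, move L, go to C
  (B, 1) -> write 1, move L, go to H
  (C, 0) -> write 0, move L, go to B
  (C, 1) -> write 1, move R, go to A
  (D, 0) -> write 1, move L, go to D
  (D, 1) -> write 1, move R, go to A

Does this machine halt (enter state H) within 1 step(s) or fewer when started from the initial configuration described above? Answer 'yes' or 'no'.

Step 1: in state A at pos 0, read 0 -> (A,0)->write 1,move R,goto C. Now: state=C, head=1, tape[-1..2]=0100 (head:   ^)
After 1 step(s): state = C (not H) -> not halted within 1 -> no

Answer: no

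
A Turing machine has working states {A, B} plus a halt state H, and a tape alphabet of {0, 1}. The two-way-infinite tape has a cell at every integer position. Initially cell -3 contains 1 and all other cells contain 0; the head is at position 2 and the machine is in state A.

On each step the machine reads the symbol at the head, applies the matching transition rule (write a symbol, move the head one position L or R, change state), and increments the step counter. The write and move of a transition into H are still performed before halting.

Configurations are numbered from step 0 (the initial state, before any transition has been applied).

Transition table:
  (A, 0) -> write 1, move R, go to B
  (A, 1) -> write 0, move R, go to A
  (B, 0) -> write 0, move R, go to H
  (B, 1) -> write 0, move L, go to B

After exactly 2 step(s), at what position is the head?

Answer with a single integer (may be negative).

Answer: 4

Derivation:
Step 1: in state A at pos 2, read 0 -> (A,0)->write 1,move R,goto B. Now: state=B, head=3, tape[-4..4]=010000100 (head:        ^)
Step 2: in state B at pos 3, read 0 -> (B,0)->write 0,move R,goto H. Now: state=H, head=4, tape[-4..5]=0100001000 (head:         ^)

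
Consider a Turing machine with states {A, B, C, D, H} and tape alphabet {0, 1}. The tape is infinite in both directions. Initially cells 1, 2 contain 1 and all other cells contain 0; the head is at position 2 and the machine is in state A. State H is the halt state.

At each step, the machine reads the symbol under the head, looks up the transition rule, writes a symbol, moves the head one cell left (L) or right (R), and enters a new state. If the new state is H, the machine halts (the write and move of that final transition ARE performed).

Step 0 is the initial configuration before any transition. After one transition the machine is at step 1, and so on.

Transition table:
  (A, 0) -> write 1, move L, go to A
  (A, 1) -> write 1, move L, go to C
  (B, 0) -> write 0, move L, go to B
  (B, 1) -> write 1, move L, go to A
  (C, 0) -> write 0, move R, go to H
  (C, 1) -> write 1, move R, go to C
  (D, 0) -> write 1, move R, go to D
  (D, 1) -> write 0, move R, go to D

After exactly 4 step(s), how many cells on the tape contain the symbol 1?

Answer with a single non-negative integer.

Answer: 2

Derivation:
Step 1: in state A at pos 2, read 1 -> (A,1)->write 1,move L,goto C. Now: state=C, head=1, tape[0..3]=0110 (head:  ^)
Step 2: in state C at pos 1, read 1 -> (C,1)->write 1,move R,goto C. Now: state=C, head=2, tape[0..3]=0110 (head:   ^)
Step 3: in state C at pos 2, read 1 -> (C,1)->write 1,move R,goto C. Now: state=C, head=3, tape[0..4]=01100 (head:    ^)
Step 4: in state C at pos 3, read 0 -> (C,0)->write 0,move R,goto H. Now: state=H, head=4, tape[0..5]=011000 (head:     ^)
Cells containing 1 after step 4: {1, 2} -> 2 cell(s)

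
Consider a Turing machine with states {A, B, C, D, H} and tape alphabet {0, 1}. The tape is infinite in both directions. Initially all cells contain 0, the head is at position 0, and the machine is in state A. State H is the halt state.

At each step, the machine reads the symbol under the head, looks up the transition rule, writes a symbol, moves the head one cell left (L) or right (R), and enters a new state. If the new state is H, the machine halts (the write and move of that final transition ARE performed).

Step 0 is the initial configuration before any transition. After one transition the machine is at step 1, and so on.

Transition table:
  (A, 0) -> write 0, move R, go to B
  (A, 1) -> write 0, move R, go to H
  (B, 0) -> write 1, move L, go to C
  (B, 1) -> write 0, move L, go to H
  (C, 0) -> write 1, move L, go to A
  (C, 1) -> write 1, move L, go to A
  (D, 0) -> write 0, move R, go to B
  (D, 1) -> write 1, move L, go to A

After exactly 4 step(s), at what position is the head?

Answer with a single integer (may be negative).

Answer: 0

Derivation:
Step 1: in state A at pos 0, read 0 -> (A,0)->write 0,move R,goto B. Now: state=B, head=1, tape[-1..2]=0000 (head:   ^)
Step 2: in state B at pos 1, read 0 -> (B,0)->write 1,move L,goto C. Now: state=C, head=0, tape[-1..2]=0010 (head:  ^)
Step 3: in state C at pos 0, read 0 -> (C,0)->write 1,move L,goto A. Now: state=A, head=-1, tape[-2..2]=00110 (head:  ^)
Step 4: in state A at pos -1, read 0 -> (A,0)->write 0,move R,goto B. Now: state=B, head=0, tape[-2..2]=00110 (head:   ^)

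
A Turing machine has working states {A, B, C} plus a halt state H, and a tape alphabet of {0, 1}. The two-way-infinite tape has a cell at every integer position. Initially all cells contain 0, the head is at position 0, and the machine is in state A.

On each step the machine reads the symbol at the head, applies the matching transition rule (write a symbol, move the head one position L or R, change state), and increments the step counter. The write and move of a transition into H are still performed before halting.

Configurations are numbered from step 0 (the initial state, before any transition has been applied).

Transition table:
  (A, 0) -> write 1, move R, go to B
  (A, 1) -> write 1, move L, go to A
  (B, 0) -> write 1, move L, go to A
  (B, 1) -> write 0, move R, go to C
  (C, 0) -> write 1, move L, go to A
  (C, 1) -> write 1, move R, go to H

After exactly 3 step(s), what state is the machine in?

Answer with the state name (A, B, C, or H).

Answer: A

Derivation:
Step 1: in state A at pos 0, read 0 -> (A,0)->write 1,move R,goto B. Now: state=B, head=1, tape[-1..2]=0100 (head:   ^)
Step 2: in state B at pos 1, read 0 -> (B,0)->write 1,move L,goto A. Now: state=A, head=0, tape[-1..2]=0110 (head:  ^)
Step 3: in state A at pos 0, read 1 -> (A,1)->write 1,move L,goto A. Now: state=A, head=-1, tape[-2..2]=00110 (head:  ^)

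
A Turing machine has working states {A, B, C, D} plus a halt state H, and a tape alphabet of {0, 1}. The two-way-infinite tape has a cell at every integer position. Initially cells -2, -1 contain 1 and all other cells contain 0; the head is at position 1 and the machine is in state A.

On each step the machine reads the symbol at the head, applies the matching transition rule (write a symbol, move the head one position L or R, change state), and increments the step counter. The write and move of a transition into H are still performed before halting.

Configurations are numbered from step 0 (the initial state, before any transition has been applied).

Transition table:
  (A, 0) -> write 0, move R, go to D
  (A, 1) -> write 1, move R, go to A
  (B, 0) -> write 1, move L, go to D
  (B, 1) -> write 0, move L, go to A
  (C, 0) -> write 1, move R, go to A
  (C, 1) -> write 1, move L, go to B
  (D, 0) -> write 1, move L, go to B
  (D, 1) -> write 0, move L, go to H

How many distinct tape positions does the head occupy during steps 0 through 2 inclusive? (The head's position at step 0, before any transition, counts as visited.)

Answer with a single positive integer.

Answer: 2

Derivation:
Step 1: in state A at pos 1, read 0 -> (A,0)->write 0,move R,goto D. Now: state=D, head=2, tape[-3..3]=0110000 (head:      ^)
Step 2: in state D at pos 2, read 0 -> (D,0)->write 1,move L,goto B. Now: state=B, head=1, tape[-3..3]=0110010 (head:     ^)
Head positions at steps 0..2: starting at 1, distinct positions visited = {1, 2} -> 2 position(s)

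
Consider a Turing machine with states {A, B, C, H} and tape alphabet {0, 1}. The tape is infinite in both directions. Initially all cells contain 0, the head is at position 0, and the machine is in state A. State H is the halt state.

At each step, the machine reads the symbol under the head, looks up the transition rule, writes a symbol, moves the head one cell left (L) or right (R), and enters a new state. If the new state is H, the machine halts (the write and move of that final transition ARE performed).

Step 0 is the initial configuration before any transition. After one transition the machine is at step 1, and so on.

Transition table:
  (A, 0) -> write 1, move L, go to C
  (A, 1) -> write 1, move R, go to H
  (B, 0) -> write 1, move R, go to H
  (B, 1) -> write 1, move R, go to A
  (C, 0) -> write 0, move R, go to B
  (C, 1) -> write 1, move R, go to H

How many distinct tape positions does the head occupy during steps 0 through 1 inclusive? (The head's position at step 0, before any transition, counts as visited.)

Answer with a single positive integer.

Answer: 2

Derivation:
Step 1: in state A at pos 0, read 0 -> (A,0)->write 1,move L,goto C. Now: state=C, head=-1, tape[-2..1]=0010 (head:  ^)
Head positions at steps 0..1: starting at 0, distinct positions visited = {-1, 0} -> 2 position(s)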